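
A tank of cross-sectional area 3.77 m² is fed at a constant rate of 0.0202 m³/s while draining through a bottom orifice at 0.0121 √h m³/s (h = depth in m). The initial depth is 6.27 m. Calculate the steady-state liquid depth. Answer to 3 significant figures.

2.79 m

Accumulation of liquid (constant cross-section A): A dh/dt = Q_in − 0.0121 √h. At steady state dh/dt = 0:
Q_in = 0.0121 √h_ss ⇒ √h_ss = 0.0202/0.0121 = 1.6694.
h_ss = 1.6694² = 2.7870 m. (Since h₀ = 6.27 m > h_ss, the level will fall toward this value.)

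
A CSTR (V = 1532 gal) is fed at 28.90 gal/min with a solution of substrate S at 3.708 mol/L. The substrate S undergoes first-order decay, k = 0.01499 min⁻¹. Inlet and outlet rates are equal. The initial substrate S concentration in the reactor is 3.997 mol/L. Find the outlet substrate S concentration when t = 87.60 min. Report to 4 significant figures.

2.166 mol/L

V dC/dt = Q(C_in − C) − k V C.
This is linear with rate a = Q/V + k = 0.0338542 min⁻¹.
C_ss = Q C_in/(Q + kV) = 2.06617 mol/L; C(t) = C_ss + (C₀ − C_ss) e^(−a t).
C(87.60) = 2.06617 + (1.93083)·e^(−0.0338542·87.60) = 2.06617 + (1.93083)·0.0515280 = 2.16566 mol/L.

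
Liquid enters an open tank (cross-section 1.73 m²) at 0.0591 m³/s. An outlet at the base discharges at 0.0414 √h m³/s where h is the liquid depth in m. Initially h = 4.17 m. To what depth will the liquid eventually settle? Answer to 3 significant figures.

Volume balance on the tank: A dh/dt = Q_in − 0.0414 √h. At steady state dh/dt = 0:
Q_in = 0.0414 √h_ss ⇒ √h_ss = 0.0591/0.0414 = 1.4275.
h_ss = 1.4275² = 2.0379 m. (Since h₀ = 4.17 m > h_ss, the level will fall toward this value.)

2.04 m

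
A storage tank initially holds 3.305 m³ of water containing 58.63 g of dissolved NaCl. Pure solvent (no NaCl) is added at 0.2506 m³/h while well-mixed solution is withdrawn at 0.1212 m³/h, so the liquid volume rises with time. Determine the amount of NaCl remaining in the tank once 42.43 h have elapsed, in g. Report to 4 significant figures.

23.44 g

Total volume: dV/dt = Q_in − Q_out = 0.129400 m³/h, so V(t) = 3.305 + 0.129400 t and V(42.43) = 8.79544 m³.
Species balance (pure solvent in): dm/dt = −Q_out · m/V(t).
dm/m = −Q_out dt/(V₀ + 0.129400 t); integrating gives ln(m/m₀) = −(Q_out/(Q_in−Q_out)) ln(V/V₀).
m = m₀ (V₀/V)^(Q_out/(Q_in−Q_out)) = 58.63 × (3.305/8.79544)^(0.936631) = 23.4407 g.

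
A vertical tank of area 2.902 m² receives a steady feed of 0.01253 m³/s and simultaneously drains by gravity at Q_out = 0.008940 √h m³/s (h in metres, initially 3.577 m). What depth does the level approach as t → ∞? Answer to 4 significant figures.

1.964 m

Mass balance (ρ constant): A dh/dt = Q_in − 0.008940 √h. At steady state dh/dt = 0:
Q_in = 0.008940 √h_ss ⇒ √h_ss = 0.01253/0.008940 = 1.40157.
h_ss = 1.40157² = 1.96439 m. (Since h₀ = 3.577 m > h_ss, the level will fall toward this value.)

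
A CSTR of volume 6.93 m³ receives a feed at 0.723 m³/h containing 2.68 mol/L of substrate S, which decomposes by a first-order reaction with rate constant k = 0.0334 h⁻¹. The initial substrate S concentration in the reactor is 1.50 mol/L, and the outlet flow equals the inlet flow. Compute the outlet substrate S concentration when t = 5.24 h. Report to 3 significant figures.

Species balance: V dC/dt = Q C_in − Q C − k V C.
dC/dt = (Q/V) C_in − (Q/V + k) C; effective rate a = Q/V + k = 0.10433 + 0.0334 = 0.13773 h⁻¹.
C_ss = Q C_in/(Q + kV) = 2.0301 mol/L; C(t) = C_ss + (C₀ − C_ss) e^(−a t).
C(5.24) = 2.0301 + (-0.53009)·e^(−0.13773·5.24) = 2.0301 + (-0.53009)·0.48593 = 1.7725 mol/L.

1.77 mol/L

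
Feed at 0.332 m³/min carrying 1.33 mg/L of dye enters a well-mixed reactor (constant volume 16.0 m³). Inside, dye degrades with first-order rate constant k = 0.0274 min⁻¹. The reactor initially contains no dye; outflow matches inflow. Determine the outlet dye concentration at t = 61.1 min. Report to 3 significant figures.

V dC/dt = Q(C_in − C) − k V C.
This is linear with rate a = Q/V + k = 0.048150 min⁻¹.
C_ss = Q C_in/(Q + kV) = 0.57316 mg/L; C(t) = C_ss + (C₀ − C_ss) e^(−a t).
C(61.1) = 0.57316 + (-0.57316)·e^(−0.048150·61.1) = 0.57316 + (-0.57316)·0.052762 = 0.54292 mg/L.

0.543 mg/L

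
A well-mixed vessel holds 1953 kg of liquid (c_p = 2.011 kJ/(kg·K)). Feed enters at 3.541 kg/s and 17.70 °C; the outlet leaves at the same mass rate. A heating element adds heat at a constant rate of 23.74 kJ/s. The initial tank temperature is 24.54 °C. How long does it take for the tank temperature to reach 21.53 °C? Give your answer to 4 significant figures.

Heat balance on the well-mixed liquid: M c_p dT/dt = ṁ c_p (T_in − T) + 23.74.
τ = M/ṁ = 551.539 s; T_ss = T_in + Q̇/(ṁ c_p) = 21.0338 °C.
T(t) = T_ss + (T₀ − T_ss) e^(−t/τ). Set T = 21.53:
e^(−t/τ) = (21.53 − 21.0338)/(24.54 − 21.0338) = 0.141515
t = −551.539 · ln(0.141515) = 1078.45 s.

1078 s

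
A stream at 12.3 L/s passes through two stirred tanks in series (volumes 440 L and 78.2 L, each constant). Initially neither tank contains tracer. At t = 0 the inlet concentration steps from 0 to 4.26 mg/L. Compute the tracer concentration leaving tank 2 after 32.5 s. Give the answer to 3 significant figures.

Species balance on tank i: dCᵢ/dt = (Cᵢ₋₁ − Cᵢ)/τᵢ with τᵢ = Vᵢ/Q.
τ₁ = 440/12.3 = 35.772 s; τ₂ = 78.2/12.3 = 6.3577 s.
Tank 1: C₁ = C_in(1 − e^(−t/τ₁)). Tank 2 (τ₁ ≠ τ₂): C₂ = C_in[1 − (τ₁ e^(−t/τ₁) − τ₂ e^(−t/τ₂))/(τ₁ − τ₂)].
At t = 32.5: e^(−t/τ₁) = 0.40312, e^(−t/τ₂) = 0.0060247.
C₂ = 4.26·[1 − (35.772·0.40312 − 6.3577·0.0060247)/(29.415)] = 4.26·0.51105 = 2.1771 mg/L.

2.18 mg/L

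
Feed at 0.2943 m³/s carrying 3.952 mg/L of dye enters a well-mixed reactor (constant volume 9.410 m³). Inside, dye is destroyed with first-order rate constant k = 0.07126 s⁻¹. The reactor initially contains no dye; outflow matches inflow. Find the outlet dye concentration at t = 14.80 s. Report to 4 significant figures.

0.9411 mg/L

V dC/dt = Q(C_in − C) − k V C.
dC/dt = (Q/V) C_in − (Q/V + k) C; effective rate a = Q/V + k = 0.0312752 + 0.07126 = 0.102535 s⁻¹.
C_ss = Q C_in/(Q + kV) = 1.20544 mg/L; C(t) = C_ss + (C₀ − C_ss) e^(−a t).
C(14.80) = 1.20544 + (-1.20544)·e^(−0.102535·14.80) = 1.20544 + (-1.20544)·0.219255 = 0.941139 mg/L.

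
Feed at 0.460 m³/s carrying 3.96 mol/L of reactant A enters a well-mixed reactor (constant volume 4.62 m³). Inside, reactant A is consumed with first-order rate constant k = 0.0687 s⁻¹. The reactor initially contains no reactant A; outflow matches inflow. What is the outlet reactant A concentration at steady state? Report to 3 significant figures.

2.34 mol/L

Accumulation = in − out − consumed: V dC/dt = Q C_in − Q C − k V C.
Steady state (dC/dt = 0): C_ss = Q C_in/(Q + kV) = C_in/(1 + kV/Q).
C_ss = 0.460·3.96/(0.460 + 0.0687·4.62) = 1.8216/0.77739 = 2.3432 mol/L.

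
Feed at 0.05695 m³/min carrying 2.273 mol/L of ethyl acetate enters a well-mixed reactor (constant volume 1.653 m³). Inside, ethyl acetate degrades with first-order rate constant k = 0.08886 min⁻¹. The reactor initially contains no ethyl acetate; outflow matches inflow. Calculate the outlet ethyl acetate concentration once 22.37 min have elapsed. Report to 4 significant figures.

0.5948 mol/L

V dC/dt = Q(C_in − C) − k V C.
This is linear with rate a = Q/V + k = 0.123313 min⁻¹.
C_ss = Q C_in/(Q + kV) = 0.635058 mol/L; C(t) = C_ss + (C₀ − C_ss) e^(−a t).
C(22.37) = 0.635058 + (-0.635058)·e^(−0.123313·22.37) = 0.635058 + (-0.635058)·0.0633867 = 0.594803 mol/L.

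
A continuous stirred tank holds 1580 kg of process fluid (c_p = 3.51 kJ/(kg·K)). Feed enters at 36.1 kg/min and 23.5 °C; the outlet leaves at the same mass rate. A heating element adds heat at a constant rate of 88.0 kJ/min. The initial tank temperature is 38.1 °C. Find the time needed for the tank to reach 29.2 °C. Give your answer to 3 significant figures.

44.7 min

Energy balance: M c_p dT/dt = ṁ c_p (T_in − T) + 88.0.
τ = M/ṁ = 43.767 min; T_ss = T_in + Q̇/(ṁ c_p) = 24.194 °C.
T(t) = T_ss + (T₀ − T_ss) e^(−t/τ). Set T = 29.2:
e^(−t/τ) = (29.2 − 24.194)/(38.1 − 24.194) = 0.35997
t = −43.767 · ln(0.35997) = 44.719 min.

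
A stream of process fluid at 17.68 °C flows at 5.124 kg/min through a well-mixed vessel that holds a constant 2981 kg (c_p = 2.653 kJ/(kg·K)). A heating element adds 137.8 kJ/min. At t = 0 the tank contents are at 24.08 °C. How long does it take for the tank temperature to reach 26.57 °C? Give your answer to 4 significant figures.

638.6 min

Heat balance on the well-mixed liquid: M c_p dT/dt = ṁ c_p (T_in − T) + 137.8.
τ = M/ṁ = 581.772 min; T_ss = T_in + Q̇/(ṁ c_p) = 27.8168 °C.
T(t) = T_ss + (T₀ − T_ss) e^(−t/τ). Set T = 26.57:
e^(−t/τ) = (26.57 − 27.8168)/(24.08 − 27.8168) = 0.333663
t = −581.772 · ln(0.333663) = 638.567 min.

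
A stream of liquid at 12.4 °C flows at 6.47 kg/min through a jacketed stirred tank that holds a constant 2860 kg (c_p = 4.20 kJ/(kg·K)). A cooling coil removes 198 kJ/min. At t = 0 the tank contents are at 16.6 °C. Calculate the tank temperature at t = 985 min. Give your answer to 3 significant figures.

6.35 °C

M c_p dT/dt = ṁ c_p (T_in − T) − Q̇.
Rearrange: dT/dt = (T_ss − T)/τ with τ = M/ṁ = 442.04 min and T_ss = T_in − Q̇/(ṁ c_p) = 5.1136 °C.
T approaches T_ss exponentially: T(t) = T_ss + (T₀ − T_ss) e^(−t/τ).
T(985) = 5.1136 + (11.486)·e^(−985/442.04) = 5.1136 + (11.486)·0.10771 = 6.3508 °C.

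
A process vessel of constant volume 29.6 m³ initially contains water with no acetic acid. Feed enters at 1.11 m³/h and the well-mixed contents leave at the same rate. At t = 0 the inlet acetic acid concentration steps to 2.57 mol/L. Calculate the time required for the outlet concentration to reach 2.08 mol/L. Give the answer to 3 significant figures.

Mass balance on the solute (V constant): V dC/dt = Q(C_in − C), so τ = V/Q = 26.667 h.
C(t) = C_in + (C₀ − C_in) e^(−t/τ). Set C = 2.08 and solve for t:
e^(−t/τ) = (C − C_in)/(C₀ − C_in) = (2.08 − 2.57)/(0 − 2.57) = 0.19066
t = −τ ln(…) = 26.667 × 1.6573 = 44.193 h.

44.2 h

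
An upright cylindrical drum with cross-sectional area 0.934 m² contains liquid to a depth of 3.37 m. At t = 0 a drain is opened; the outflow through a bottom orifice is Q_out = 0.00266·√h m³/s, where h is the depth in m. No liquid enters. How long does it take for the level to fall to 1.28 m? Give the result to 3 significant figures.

495 s

With no inflow, A dh/dt = −0.00266 √h.
Separate and integrate: 2(√h − √h₀) = −(0.00266/A) t.
t = 2A(√h₀ − √h)/0.00266 = 2·0.934·(√3.37 − √1.28)/0.00266
  = 1.8680 × (1.8358 − 1.1314) / 0.00266 = 494.66 s.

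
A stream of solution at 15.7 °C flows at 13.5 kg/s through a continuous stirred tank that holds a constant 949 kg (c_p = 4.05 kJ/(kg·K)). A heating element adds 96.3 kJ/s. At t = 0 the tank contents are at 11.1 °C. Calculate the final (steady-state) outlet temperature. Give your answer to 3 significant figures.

First-law balance (no shaft work): M c_p dT/dt = ṁ c_p (T_in − T) + 96.3.
At steady state dT/dt = 0 ⇒ T_ss = T_in + Q̇/(ṁ c_p) = 15.7 + 96.3/(13.5·4.05) = 17.461 °C.

17.5 °C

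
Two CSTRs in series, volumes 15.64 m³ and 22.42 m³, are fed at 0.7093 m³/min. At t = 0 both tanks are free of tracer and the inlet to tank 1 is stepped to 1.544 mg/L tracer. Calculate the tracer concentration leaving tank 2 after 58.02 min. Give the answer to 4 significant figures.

0.9859 mg/L

Each tank obeys Vᵢ dCᵢ/dt = Q(Cᵢ₋₁ − Cᵢ), so τᵢ = Vᵢ/Q.
τ₁ = 15.64/0.7093 = 22.0499 min; τ₂ = 22.42/0.7093 = 31.6086 min.
Tank 1: C₁ = C_in(1 − e^(−t/τ₁)). Tank 2 (τ₁ ≠ τ₂): C₂ = C_in[1 − (τ₁ e^(−t/τ₁) − τ₂ e^(−t/τ₂))/(τ₁ − τ₂)].
At t = 58.02: e^(−t/τ₁) = 0.0719846, e^(−t/τ₂) = 0.159522.
C₂ = 1.544·[1 − (22.0499·0.0719846 − 31.6086·0.159522)/(-9.55872)] = 1.544·0.638549 = 0.985919 mg/L.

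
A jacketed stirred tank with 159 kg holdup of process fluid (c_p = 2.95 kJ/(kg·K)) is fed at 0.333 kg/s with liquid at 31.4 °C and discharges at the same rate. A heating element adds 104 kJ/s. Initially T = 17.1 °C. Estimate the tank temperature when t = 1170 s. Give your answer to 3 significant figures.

127 °C

M c_p dT/dt = ṁ c_p (T_in − T) + Q̇.
Rearrange: dT/dt = (T_ss − T)/τ with τ = M/ṁ = 477.48 s and T_ss = T_in + Q̇/(ṁ c_p) = 137.27 °C.
Integrating: T(t) = T_ss + (T₀ − T_ss) e^(−t/τ).
T(1170) = 137.27 + (-120.17)·e^(−1170/477.48) = 137.27 + (-120.17)·0.086261 = 126.90 °C.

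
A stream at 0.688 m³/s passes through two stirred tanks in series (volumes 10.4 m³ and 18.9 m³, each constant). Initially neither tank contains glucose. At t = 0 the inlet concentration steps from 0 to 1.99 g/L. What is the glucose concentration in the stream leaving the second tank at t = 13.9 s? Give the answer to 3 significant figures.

Each tank obeys Vᵢ dCᵢ/dt = Q(Cᵢ₋₁ − Cᵢ), so τᵢ = Vᵢ/Q.
τ₁ = 10.4/0.688 = 15.116 s; τ₂ = 18.9/0.688 = 27.471 s.
Tank 1: C₁ = C_in(1 − e^(−t/τ₁)). Tank 2 (τ₁ ≠ τ₂): C₂ = C_in[1 − (τ₁ e^(−t/τ₁) − τ₂ e^(−t/τ₂))/(τ₁ − τ₂)].
At t = 13.9: e^(−t/τ₁) = 0.39870, e^(−t/τ₂) = 0.60291.
C₂ = 1.99·[1 − (15.116·0.39870 − 27.471·0.60291)/(-12.355)] = 1.99·0.14724 = 0.29301 g/L.

0.293 g/L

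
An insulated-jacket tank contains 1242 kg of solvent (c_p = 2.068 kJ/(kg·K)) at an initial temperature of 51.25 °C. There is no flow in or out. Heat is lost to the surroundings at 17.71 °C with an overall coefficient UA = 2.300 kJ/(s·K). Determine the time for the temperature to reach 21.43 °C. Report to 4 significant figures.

M c_p dT/dt = −UA(T − T_amb).
τ = M c_p/UA = 1116.72 s; T_ss = T_amb = 17.7100 °C.
T(t) = T_ss + (T₀ − T_ss)e^(−t/τ); set T = 21.43:
t = −τ ln[(T − T_ss)/(T₀ − T_ss)] = −1116.72 · ln(0.110912) = 2455.68 s.

2456 s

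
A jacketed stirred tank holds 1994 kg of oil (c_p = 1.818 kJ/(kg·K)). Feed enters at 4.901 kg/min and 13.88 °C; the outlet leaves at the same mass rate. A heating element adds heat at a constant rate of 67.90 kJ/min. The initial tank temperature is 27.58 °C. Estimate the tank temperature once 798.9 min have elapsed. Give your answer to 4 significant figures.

22.35 °C

Unsteady energy balance on the tank contents: M c_p dT/dt = ṁ c_p (T_in − T) + 67.90.
τ = M/ṁ = 406.856 min; T_ss = T_in + Q̇/(ṁ c_p) = 13.88 + 67.90/(4.901·1.818) = 21.5006 °C.
Solution: T(t) = T_ss + (T₀ − T_ss) e^(−t/τ).
T(798.9) = 21.5006 + (6.07936)·e^(−798.9/406.856) = 21.5006 + (6.07936)·0.140353 = 22.3539 °C.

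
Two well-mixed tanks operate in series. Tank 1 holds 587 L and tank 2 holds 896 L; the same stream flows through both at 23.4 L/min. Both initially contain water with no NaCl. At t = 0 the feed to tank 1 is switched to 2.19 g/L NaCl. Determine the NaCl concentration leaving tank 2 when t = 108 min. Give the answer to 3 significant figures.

1.87 g/L

Each tank obeys Vᵢ dCᵢ/dt = Q(Cᵢ₋₁ − Cᵢ), so τᵢ = Vᵢ/Q.
τ₁ = 587/23.4 = 25.085 min; τ₂ = 896/23.4 = 38.291 min.
Tank 1: C₁ = C_in(1 − e^(−t/τ₁)). Tank 2 (τ₁ ≠ τ₂): C₂ = C_in[1 − (τ₁ e^(−t/τ₁) − τ₂ e^(−t/τ₂))/(τ₁ − τ₂)].
At t = 108: e^(−t/τ₁) = 0.013497, e^(−t/τ₂) = 0.059574.
C₂ = 2.19·[1 − (25.085·0.013497 − 38.291·0.059574)/(-13.205)] = 2.19·0.85289 = 1.8678 g/L.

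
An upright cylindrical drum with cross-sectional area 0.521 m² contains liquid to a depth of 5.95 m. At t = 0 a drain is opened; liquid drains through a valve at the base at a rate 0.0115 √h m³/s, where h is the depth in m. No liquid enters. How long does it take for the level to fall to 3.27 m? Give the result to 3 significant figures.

Accumulation of liquid (constant cross-section A): A dh/dt = −0.0115 √h.
Separate and integrate: 2(√h − √h₀) = −(0.0115/A) t.
t = 2A(√h₀ − √h)/0.0115 = 2·0.521·(√5.95 − √3.27)/0.0115
  = 1.0420 × (2.4393 − 1.8083) / 0.0115 = 57.169 s.

57.2 s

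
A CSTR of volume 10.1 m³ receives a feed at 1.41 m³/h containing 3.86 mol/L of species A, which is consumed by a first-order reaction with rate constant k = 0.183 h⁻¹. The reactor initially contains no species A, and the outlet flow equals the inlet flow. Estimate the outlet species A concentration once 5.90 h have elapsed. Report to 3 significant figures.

1.42 mol/L

V dC/dt = Q(C_in − C) − k V C.
This is linear with rate a = Q/V + k = 0.32260 h⁻¹.
C_ss = Q C_in/(Q + kV) = 1.6704 mol/L; C(t) = C_ss + (C₀ − C_ss) e^(−a t).
C(5.90) = 1.6704 + (-1.6704)·e^(−0.32260·5.90) = 1.6704 + (-1.6704)·0.14907 = 1.4214 mol/L.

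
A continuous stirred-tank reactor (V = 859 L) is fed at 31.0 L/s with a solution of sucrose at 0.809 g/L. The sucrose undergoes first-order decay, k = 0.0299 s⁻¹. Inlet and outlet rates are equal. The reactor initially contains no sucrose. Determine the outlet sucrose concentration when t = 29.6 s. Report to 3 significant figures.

0.380 g/L

Accumulation = in − out − consumed: V dC/dt = Q C_in − Q C − k V C.
dC/dt = (Q/V) C_in − (Q/V + k) C; effective rate a = Q/V + k = 0.036088 + 0.0299 = 0.065988 s⁻¹.
C_ss = Q C_in/(Q + kV) = 0.44243 g/L; C(t) = C_ss + (C₀ − C_ss) e^(−a t).
C(29.6) = 0.44243 + (-0.44243)·e^(−0.065988·29.6) = 0.44243 + (-0.44243)·0.14181 = 0.37969 g/L.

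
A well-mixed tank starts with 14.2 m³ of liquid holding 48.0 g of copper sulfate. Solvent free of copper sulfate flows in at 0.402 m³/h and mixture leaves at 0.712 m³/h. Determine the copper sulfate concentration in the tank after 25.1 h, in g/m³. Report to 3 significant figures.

1.21 g/m³

Let m(t) be the amount of copper sulfate. Volume: V(t) = V₀ + (Q_in − Q_out) t = 14.2 − 0.31000 t; V(25.1) = 6.4190 m³.
Solute balance: dm/dt = 0 − Q_out C = −Q_out m/V(t).
Separate: dm/m = −Q_out dt/V(t) ⇒ ln(m/m₀) = −(Q_out/(Q_in−Q_out)) ln(V/V₀).
m = m₀ (V₀/V)^(Q_out/(Q_in−Q_out)) = 48.0 × (14.2/6.4190)^(-2.2968) = 7.7494 g.
C = m/V = 7.7494/6.4190 = 1.2073 g/m³.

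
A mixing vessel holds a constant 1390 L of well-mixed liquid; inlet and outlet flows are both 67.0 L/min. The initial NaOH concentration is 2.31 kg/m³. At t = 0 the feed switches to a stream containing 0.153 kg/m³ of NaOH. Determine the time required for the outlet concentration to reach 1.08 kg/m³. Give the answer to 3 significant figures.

Species balance: V dC/dt = Q(C_in − C) ⇒ τ = V/Q = 20.746 min.
C(t) = C_in + (C₀ − C_in) e^(−t/τ). Set C = 1.08 and solve for t:
e^(−t/τ) = (C − C_in)/(C₀ − C_in) = (1.08 − 0.153)/(2.31 − 0.153) = 0.42976
t = −τ ln(…) = 20.746 × 0.84452 = 17.521 min.

17.5 min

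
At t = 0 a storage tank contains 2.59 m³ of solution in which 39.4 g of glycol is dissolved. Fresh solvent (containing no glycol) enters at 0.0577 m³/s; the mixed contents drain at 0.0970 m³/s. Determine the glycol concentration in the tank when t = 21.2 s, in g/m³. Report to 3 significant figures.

8.60 g/m³

Total volume: dV/dt = Q_in − Q_out = -0.039300 m³/s, so V(t) = 2.59 − 0.039300 t and V(21.2) = 1.7568 m³.
No glycol enters, so dm/dt = −Q_out · (m/V).
dm/m = −Q_out dt/(V₀ − 0.039300 t); integrating gives ln(m/m₀) = −(Q_out/(Q_in−Q_out)) ln(V/V₀).
m = m₀ (V₀/V)^(Q_out/(Q_in−Q_out)) = 39.4 × (2.59/1.7568)^(-2.4682) = 15.116 g.
C = m/V = 15.116/1.7568 = 8.6041 g/m³.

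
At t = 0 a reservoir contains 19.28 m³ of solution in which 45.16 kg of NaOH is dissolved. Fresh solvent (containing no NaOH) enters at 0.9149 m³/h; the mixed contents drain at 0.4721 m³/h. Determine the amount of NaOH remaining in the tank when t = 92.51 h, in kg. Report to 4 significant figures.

13.40 kg

Let m(t) be the amount of NaOH. Volume: V(t) = V₀ + (Q_in − Q_out) t = 19.28 + 0.442800 t; V(92.51) = 60.2434 m³.
No NaOH enters, so dm/dt = −Q_out · (m/V).
dm/m = −Q_out dt/(V₀ + 0.442800 t); integrating gives ln(m/m₀) = −(Q_out/(Q_in−Q_out)) ln(V/V₀).
m = m₀ (V₀/V)^(Q_out/(Q_in−Q_out)) = 45.16 × (19.28/60.2434)^(1.06617) = 13.4033 kg.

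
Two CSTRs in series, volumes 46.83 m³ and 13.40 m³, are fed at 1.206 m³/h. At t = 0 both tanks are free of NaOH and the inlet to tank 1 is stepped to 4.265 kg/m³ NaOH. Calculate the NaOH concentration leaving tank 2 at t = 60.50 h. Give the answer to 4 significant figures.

3.014 kg/m³

Time constants: τᵢ = Vᵢ/Q for each well-mixed tank.
τ₁ = 46.83/1.206 = 38.8308 h; τ₂ = 13.40/1.206 = 11.1111 h.
Tank 1: C₁ = C_in(1 − e^(−t/τ₁)). Tank 2 (τ₁ ≠ τ₂): C₂ = C_in[1 − (τ₁ e^(−t/τ₁) − τ₂ e^(−t/τ₂))/(τ₁ − τ₂)].
At t = 60.50: e^(−t/τ₁) = 0.210548, e^(−t/τ₂) = 0.00431784.
C₂ = 4.265·[1 − (38.8308·0.210548 − 11.1111·0.00431784)/(27.7197)] = 4.265·0.706787 = 3.01445 kg/m³.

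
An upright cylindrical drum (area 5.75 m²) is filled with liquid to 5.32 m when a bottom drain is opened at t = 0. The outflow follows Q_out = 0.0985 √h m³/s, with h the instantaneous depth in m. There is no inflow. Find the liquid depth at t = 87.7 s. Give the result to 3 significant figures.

A dh/dt = −Q_out = −0.0985 √h.
∫ h^(−1/2) dh = −(0.0985/A) ∫ dt, giving 2√h = 2√h₀ − (0.0985/A) t.
√h = √5.32 − 0.0985·87.7/(2·5.75) = 2.3065 − 0.75117 = 1.5553.
h = 1.5553² = 2.4191 m.

2.42 m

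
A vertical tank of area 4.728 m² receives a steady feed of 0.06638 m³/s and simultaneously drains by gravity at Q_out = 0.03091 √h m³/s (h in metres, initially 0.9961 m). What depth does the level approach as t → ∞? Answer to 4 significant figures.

4.612 m

Level balance: A dh/dt = 0.06638 − 0.03091 √h. Setting dh/dt = 0:
Q_in = 0.03091 √h_ss ⇒ √h_ss = 0.06638/0.03091 = 2.14753.
h_ss = 2.14753² = 4.61186 m. (Since h₀ = 0.9961 m < h_ss, the level will rise toward this value.)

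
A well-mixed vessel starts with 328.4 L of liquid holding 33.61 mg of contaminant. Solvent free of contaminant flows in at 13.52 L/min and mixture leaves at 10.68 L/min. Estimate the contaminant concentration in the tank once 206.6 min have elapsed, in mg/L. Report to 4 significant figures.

0.0007784 mg/L

Total volume: dV/dt = Q_in − Q_out = 2.84000 L/min, so V(t) = 328.4 + 2.84000 t and V(206.6) = 915.144 L.
Solute balance: dm/dt = 0 − Q_out C = −Q_out m/V(t).
Separate: dm/m = −Q_out dt/V(t) ⇒ ln(m/m₀) = −(Q_out/(Q_in−Q_out)) ln(V/V₀).
m = m₀ (V₀/V)^(Q_out/(Q_in−Q_out)) = 33.61 × (328.4/915.144)^(3.76056) = 0.712350 mg.
C = m/V = 0.712350/915.144 = 0.000778402 mg/L.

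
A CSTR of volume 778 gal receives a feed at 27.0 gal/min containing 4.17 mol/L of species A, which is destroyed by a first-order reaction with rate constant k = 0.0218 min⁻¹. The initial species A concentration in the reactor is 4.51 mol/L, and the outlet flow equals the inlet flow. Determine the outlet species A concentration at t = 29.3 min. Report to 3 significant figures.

V dC/dt = Q(C_in − C) − k V C.
dC/dt = (Q/V) C_in − (Q/V + k) C; effective rate a = Q/V + k = 0.034704 + 0.0218 = 0.056504 min⁻¹.
C_ss = Q C_in/(Q + kV) = 2.5612 mol/L; C(t) = C_ss + (C₀ − C_ss) e^(−a t).
C(29.3) = 2.5612 + (1.9488)·e^(−0.056504·29.3) = 2.5612 + (1.9488)·0.19098 = 2.9334 mol/L.

2.93 mol/L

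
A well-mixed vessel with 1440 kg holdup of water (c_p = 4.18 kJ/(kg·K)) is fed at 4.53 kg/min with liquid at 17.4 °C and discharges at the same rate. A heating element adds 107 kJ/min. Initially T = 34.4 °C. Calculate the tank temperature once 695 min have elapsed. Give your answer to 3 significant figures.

M c_p dT/dt = ṁ c_p (T_in − T) + Q̇.
Rearrange: dT/dt = (T_ss − T)/τ with τ = M/ṁ = 317.88 min and T_ss = T_in + Q̇/(ṁ c_p) = 23.051 °C.
T approaches T_ss exponentially: T(t) = T_ss + (T₀ − T_ss) e^(−t/τ).
T(695) = 23.051 + (11.349)·e^(−695/317.88) = 23.051 + (11.349)·0.11233 = 24.326 °C.

24.3 °C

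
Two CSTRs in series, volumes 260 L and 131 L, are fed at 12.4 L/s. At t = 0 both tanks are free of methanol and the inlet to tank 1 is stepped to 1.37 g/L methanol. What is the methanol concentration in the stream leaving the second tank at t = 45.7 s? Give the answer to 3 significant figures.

Time constants: τᵢ = Vᵢ/Q for each well-mixed tank.
τ₁ = 260/12.4 = 20.968 s; τ₂ = 131/12.4 = 10.565 s.
Solving the cascade with C₁(0)=C₂(0)=0 gives C₂(t) = C_in[1 − (τ₁ e^(−t/τ₁) − τ₂ e^(−t/τ₂))/(τ₁ − τ₂)].
At t = 45.7: e^(−t/τ₁) = 0.11309, e^(−t/τ₂) = 0.013223.
C₂ = 1.37·[1 − (20.968·0.11309 − 10.565·0.013223)/(10.403)] = 1.37·0.78549 = 1.0761 g/L.

1.08 g/L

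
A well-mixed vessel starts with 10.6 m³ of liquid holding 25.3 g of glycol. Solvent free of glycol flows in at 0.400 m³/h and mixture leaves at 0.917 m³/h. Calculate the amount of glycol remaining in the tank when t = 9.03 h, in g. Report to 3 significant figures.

9.03 g

Let m(t) be the amount of glycol. Volume: V(t) = V₀ + (Q_in − Q_out) t = 10.6 − 0.51700 t; V(9.03) = 5.9315 m³.
Solute balance: dm/dt = 0 − Q_out C = −Q_out m/V(t).
dm/m = −Q_out dt/(V₀ − 0.51700 t); integrating gives ln(m/m₀) = −(Q_out/(Q_in−Q_out)) ln(V/V₀).
m = m₀ (V₀/V)^(Q_out/(Q_in−Q_out)) = 25.3 × (10.6/5.9315)^(-1.7737) = 9.0344 g.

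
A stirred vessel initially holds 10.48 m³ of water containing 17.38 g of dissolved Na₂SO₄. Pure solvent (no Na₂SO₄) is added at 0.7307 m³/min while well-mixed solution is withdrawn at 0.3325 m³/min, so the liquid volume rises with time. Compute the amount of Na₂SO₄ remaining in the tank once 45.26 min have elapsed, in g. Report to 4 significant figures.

Let m(t) be the amount of Na₂SO₄. Volume: V(t) = V₀ + (Q_in − Q_out) t = 10.48 + 0.398200 t; V(45.26) = 28.5025 m³.
No Na₂SO₄ enters, so dm/dt = −Q_out · (m/V).
Separate: dm/m = −Q_out dt/V(t) ⇒ ln(m/m₀) = −(Q_out/(Q_in−Q_out)) ln(V/V₀).
m = m₀ (V₀/V)^(Q_out/(Q_in−Q_out)) = 17.38 × (10.48/28.5025)^(0.835008) = 7.53738 g.

7.537 g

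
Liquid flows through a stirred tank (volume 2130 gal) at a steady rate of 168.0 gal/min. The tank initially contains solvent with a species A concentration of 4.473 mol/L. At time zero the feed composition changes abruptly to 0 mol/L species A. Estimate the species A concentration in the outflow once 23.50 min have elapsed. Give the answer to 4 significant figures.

0.7008 mol/L

Accumulation = in − out for the solute gives V dC/dt = Q(C_in − C).
Rewrite as dC/dt + C/τ = C_in/τ, τ = V/Q = 12.6786 min.
This is linear first-order; C(t) = C_in + (C₀ − C_in) e^(−t/τ).
C(23.50) = 0 + (4.473 − 0)·e^(−23.50/12.6786) = 0 + (4.47300)·0.156684 = 0.700850 mol/L.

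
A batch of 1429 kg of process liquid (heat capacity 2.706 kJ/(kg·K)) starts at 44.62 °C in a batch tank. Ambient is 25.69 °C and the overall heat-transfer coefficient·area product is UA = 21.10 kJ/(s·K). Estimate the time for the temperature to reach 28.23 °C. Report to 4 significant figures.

Lumped-capacitance energy balance: M c_p dT/dt = UA(T_amb − T).
τ = M c_p/UA = 183.264 s; T_ss = T_amb = 25.6900 °C.
T(t) = T_ss + (T₀ − T_ss)e^(−t/τ); set T = 28.23:
t = −τ ln[(T − T_ss)/(T₀ − T_ss)] = −183.264 · ln(0.134179) = 368.101 s.

368.1 s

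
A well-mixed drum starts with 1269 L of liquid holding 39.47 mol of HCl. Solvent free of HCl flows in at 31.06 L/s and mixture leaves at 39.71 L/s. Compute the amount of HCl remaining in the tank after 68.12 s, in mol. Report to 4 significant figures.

Total volume: dV/dt = Q_in − Q_out = -8.65000 L/s, so V(t) = 1269 − 8.65000 t and V(68.12) = 679.762 L.
No HCl enters, so dm/dt = −Q_out · (m/V).
dm/m = −Q_out dt/(V₀ − 8.65000 t); integrating gives ln(m/m₀) = −(Q_out/(Q_in−Q_out)) ln(V/V₀).
m = m₀ (V₀/V)^(Q_out/(Q_in−Q_out)) = 39.47 × (1269/679.762)^(-4.59075) = 2.24746 mol.

2.247 mol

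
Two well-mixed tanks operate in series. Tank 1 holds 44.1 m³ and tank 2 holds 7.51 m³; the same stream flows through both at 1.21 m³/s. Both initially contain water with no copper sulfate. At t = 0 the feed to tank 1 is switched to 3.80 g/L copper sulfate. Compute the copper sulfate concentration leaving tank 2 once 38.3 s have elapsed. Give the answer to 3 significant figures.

2.20 g/L

Each tank obeys Vᵢ dCᵢ/dt = Q(Cᵢ₋₁ − Cᵢ), so τᵢ = Vᵢ/Q.
τ₁ = 44.1/1.21 = 36.446 s; τ₂ = 7.51/1.21 = 6.2066 s.
Tank 1: C₁ = C_in(1 − e^(−t/τ₁)). Tank 2 (τ₁ ≠ τ₂): C₂ = C_in[1 − (τ₁ e^(−t/τ₁) − τ₂ e^(−t/τ₂))/(τ₁ − τ₂)].
At t = 38.3: e^(−t/τ₁) = 0.34964, e^(−t/τ₂) = 0.0020895.
C₂ = 3.80·[1 − (36.446·0.34964 − 6.2066·0.0020895)/(30.240)] = 3.80·0.57903 = 2.2003 g/L.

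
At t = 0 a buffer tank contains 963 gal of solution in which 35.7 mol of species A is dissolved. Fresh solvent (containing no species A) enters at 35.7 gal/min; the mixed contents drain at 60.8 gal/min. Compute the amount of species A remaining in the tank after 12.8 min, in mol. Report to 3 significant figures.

Total volume: dV/dt = Q_in − Q_out = -25.100 gal/min, so V(t) = 963 − 25.100 t and V(12.8) = 641.72 gal.
Species balance (pure solvent in): dm/dt = −Q_out · m/V(t).
dm/m = −Q_out dt/(V₀ − 25.100 t); integrating gives ln(m/m₀) = −(Q_out/(Q_in−Q_out)) ln(V/V₀).
m = m₀ (V₀/V)^(Q_out/(Q_in−Q_out)) = 35.7 × (963/641.72)^(-2.4223) = 13.356 mol.

13.4 mol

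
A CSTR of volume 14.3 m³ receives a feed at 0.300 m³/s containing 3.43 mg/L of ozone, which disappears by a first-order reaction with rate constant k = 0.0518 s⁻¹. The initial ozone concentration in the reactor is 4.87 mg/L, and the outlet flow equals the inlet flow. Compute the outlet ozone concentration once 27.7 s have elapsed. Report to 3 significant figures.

Species balance: V dC/dt = Q C_in − Q C − k V C.
dC/dt = (Q/V) C_in − (Q/V + k) C; effective rate a = Q/V + k = 0.020979 + 0.0518 = 0.072779 s⁻¹.
C_ss = Q C_in/(Q + kV) = 0.98872 mg/L; C(t) = C_ss + (C₀ − C_ss) e^(−a t).
C(27.7) = 0.98872 + (3.8813)·e^(−0.072779·27.7) = 0.98872 + (3.8813)·0.13319 = 1.5057 mg/L.

1.51 mg/L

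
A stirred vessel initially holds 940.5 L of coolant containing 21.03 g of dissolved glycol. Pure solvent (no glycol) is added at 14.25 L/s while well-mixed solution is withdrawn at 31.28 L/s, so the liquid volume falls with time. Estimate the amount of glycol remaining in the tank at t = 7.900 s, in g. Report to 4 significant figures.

Let m(t) be the amount of glycol. Volume: V(t) = V₀ + (Q_in − Q_out) t = 940.5 − 17.0300 t; V(7.900) = 805.963 L.
Solute balance: dm/dt = 0 − Q_out C = −Q_out m/V(t).
Separate: dm/m = −Q_out dt/V(t) ⇒ ln(m/m₀) = −(Q_out/(Q_in−Q_out)) ln(V/V₀).
m = m₀ (V₀/V)^(Q_out/(Q_in−Q_out)) = 21.03 × (940.5/805.963)^(-1.83676) = 15.8378 g.

15.84 g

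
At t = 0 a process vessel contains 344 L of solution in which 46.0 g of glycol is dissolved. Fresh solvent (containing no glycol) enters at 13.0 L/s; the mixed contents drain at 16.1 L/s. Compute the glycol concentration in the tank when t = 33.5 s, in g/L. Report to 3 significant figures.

Let m(t) be the amount of glycol. Volume: V(t) = V₀ + (Q_in − Q_out) t = 344 − 3.1000 t; V(33.5) = 240.15 L.
Solute balance: dm/dt = 0 − Q_out C = −Q_out m/V(t).
dm/m = −Q_out dt/(V₀ − 3.1000 t); integrating gives ln(m/m₀) = −(Q_out/(Q_in−Q_out)) ln(V/V₀).
m = m₀ (V₀/V)^(Q_out/(Q_in−Q_out)) = 46.0 × (344/240.15)^(-5.1935) = 7.1149 g.
C = m/V = 7.1149/240.15 = 0.029627 g/L.

0.0296 g/L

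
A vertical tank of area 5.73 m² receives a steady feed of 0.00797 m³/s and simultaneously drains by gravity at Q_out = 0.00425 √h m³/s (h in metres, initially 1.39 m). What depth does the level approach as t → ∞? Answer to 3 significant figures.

Level balance: A dh/dt = 0.00797 − 0.00425 √h. Setting dh/dt = 0:
Q_in = 0.00425 √h_ss ⇒ √h_ss = 0.00797/0.00425 = 1.8753.
h_ss = 1.8753² = 3.5167 m. (Since h₀ = 1.39 m < h_ss, the level will rise toward this value.)

3.52 m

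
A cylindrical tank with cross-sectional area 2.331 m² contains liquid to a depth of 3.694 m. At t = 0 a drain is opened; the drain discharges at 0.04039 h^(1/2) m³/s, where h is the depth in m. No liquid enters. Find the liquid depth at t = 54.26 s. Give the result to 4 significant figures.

2.108 m

With no inflow, A dh/dt = −0.04039 √h.
This is separable: 2 d(√h)/dt = −0.04039/A, so √h = √h₀ − (0.04039/(2A)) t.
√h = √3.694 − 0.04039·54.26/(2·2.331) = 1.92198 − 0.470090 = 1.45189.
h = 1.45189² = 2.10798 m.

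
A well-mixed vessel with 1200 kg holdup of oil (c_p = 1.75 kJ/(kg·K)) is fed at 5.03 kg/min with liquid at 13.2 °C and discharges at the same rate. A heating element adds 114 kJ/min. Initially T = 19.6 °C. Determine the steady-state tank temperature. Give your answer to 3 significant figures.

26.2 °C

First-law balance (no shaft work): M c_p dT/dt = ṁ c_p (T_in − T) + 114.
At steady state dT/dt = 0 ⇒ T_ss = T_in + Q̇/(ṁ c_p) = 13.2 + 114/(5.03·1.75) = 26.151 °C.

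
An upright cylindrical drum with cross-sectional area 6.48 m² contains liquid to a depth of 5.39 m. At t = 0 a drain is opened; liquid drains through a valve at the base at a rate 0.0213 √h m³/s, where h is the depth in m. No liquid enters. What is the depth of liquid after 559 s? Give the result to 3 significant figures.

Mass balance (ρ constant): A dh/dt = −0.0213 √h.
∫ h^(−1/2) dh = −(0.0213/A) ∫ dt, giving 2√h = 2√h₀ − (0.0213/A) t.
√h = √5.39 − 0.0213·559/(2·6.48) = 2.3216 − 0.91873 = 1.4029.
h = 1.4029² = 1.9682 m.

1.97 m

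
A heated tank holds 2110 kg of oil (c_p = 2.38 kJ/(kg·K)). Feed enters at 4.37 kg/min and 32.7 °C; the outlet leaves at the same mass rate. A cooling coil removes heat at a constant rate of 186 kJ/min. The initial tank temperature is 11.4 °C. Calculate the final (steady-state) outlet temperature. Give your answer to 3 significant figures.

14.8 °C

Heat balance on the well-mixed liquid: M c_p dT/dt = ṁ c_p (T_in − T) − 186.
At steady state dT/dt = 0 ⇒ T_ss = T_in − Q̇/(ṁ c_p) = 32.7 − 186/(4.37·2.38) = 14.816 °C.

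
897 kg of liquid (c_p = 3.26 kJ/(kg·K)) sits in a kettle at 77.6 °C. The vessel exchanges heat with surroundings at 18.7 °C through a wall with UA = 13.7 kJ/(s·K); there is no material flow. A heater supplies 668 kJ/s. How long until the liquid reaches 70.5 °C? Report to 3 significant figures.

257 s

Lumped-capacitance energy balance: M c_p dT/dt = UA(T_amb − T) + Q̇.
τ = M c_p/UA = 213.45 s; T_ss = T_amb + Q̇/UA = 18.7 + 668/13.7 = 67.459 °C.
T(t) = T_ss + (T₀ − T_ss)e^(−t/τ); set T = 70.5:
t = −τ ln[(T − T_ss)/(T₀ − T_ss)] = −213.45 · ln(0.29986) = 257.08 s.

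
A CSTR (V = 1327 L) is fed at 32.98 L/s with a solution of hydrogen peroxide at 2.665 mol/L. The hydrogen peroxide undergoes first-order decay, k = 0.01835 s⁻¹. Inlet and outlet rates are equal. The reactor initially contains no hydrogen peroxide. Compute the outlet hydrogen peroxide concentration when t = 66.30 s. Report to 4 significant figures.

1.446 mol/L

Accumulation = in − out − consumed: V dC/dt = Q C_in − Q C − k V C.
This is linear with rate a = Q/V + k = 0.0432031 s⁻¹.
C_ss = Q C_in/(Q + kV) = 1.53307 mol/L; C(t) = C_ss + (C₀ − C_ss) e^(−a t).
C(66.30) = 1.53307 + (-1.53307)·e^(−0.0432031·66.30) = 1.53307 + (-1.53307)·0.0570195 = 1.44566 mol/L.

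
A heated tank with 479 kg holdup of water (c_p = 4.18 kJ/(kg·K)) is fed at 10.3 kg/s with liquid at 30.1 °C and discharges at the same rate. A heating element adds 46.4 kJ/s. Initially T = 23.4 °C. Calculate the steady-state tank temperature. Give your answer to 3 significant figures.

M c_p dT/dt = ṁ c_p (T_in − T) + Q̇.
At steady state dT/dt = 0 ⇒ T_ss = T_in + Q̇/(ṁ c_p) = 30.1 + 46.4/(10.3·4.18) = 31.178 °C.

31.2 °C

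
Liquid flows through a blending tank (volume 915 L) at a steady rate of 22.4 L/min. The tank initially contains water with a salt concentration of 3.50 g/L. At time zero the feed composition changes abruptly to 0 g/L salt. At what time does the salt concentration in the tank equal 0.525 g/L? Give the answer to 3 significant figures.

Species balance: V dC/dt = Q(C_in − C) ⇒ τ = V/Q = 40.848 min.
C(t) = C_in + (C₀ − C_in) e^(−t/τ). Set C = 0.525 and solve for t:
e^(−t/τ) = (C − C_in)/(C₀ − C_in) = (0.525 − 0)/(3.50 − 0) = 0.15000
t = −τ ln(…) = 40.848 × 1.8971 = 77.494 min.

77.5 min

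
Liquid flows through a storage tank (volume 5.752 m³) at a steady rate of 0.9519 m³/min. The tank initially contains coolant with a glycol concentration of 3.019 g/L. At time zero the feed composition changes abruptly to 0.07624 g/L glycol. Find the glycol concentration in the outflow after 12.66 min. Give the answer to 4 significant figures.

Species balance on the tank: V dC/dt = Q(C_in − C).
Rewrite as dC/dt + C/τ = C_in/τ, τ = V/Q = 6.04265 min.
C approaches C_in exponentially: C(t) = C_in + (C₀ − C_in) e^(−t/τ).
C(12.66) = 0.07624 + (3.019 − 0.07624)·e^(−12.66/6.04265) = 0.07624 + (2.94276)·0.123057 = 0.438368 g/L.

0.4384 g/L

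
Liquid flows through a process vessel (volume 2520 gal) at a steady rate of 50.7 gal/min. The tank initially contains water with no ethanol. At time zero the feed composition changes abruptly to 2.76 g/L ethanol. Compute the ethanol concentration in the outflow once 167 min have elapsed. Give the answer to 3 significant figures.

2.66 g/L

Accumulation = in − out for the solute gives V dC/dt = Q(C_in − C).
Rewrite as dC/dt + C/τ = C_in/τ, τ = V/Q = 49.704 min.
C approaches C_in exponentially: C(t) = C_in + (C₀ − C_in) e^(−t/τ).
C(167) = 2.76 + (0 − 2.76)·e^(−167/49.704) = 2.76 + (-2.7600)·0.034739 = 2.6641 g/L.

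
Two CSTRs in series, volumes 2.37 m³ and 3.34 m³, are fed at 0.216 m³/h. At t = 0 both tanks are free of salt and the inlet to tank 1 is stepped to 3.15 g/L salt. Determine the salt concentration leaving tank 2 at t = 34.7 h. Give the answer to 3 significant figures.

Each tank obeys Vᵢ dCᵢ/dt = Q(Cᵢ₋₁ − Cᵢ), so τᵢ = Vᵢ/Q.
τ₁ = 2.37/0.216 = 10.972 h; τ₂ = 3.34/0.216 = 15.463 h.
Tank 1: C₁ = C_in(1 − e^(−t/τ₁)). Tank 2 (τ₁ ≠ τ₂): C₂ = C_in[1 − (τ₁ e^(−t/τ₁) − τ₂ e^(−t/τ₂))/(τ₁ − τ₂)].
At t = 34.7: e^(−t/τ₁) = 0.042318, e^(−t/τ₂) = 0.10603.
C₂ = 3.15·[1 − (10.972·0.042318 − 15.463·0.10603)/(-4.4907)] = 3.15·0.73832 = 2.3257 g/L.

2.33 g/L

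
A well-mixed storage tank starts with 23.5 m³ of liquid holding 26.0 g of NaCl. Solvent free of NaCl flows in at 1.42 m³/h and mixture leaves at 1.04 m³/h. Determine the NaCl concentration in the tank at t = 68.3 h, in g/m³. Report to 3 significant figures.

0.0686 g/m³

Let m(t) be the amount of NaCl. Volume: V(t) = V₀ + (Q_in − Q_out) t = 23.5 + 0.38000 t; V(68.3) = 49.454 m³.
No NaCl enters, so dm/dt = −Q_out · (m/V).
Separate: dm/m = −Q_out dt/V(t) ⇒ ln(m/m₀) = −(Q_out/(Q_in−Q_out)) ln(V/V₀).
m = m₀ (V₀/V)^(Q_out/(Q_in−Q_out)) = 26.0 × (23.5/49.454)^(2.7368) = 3.3932 g.
C = m/V = 3.3932/49.454 = 0.068613 g/m³.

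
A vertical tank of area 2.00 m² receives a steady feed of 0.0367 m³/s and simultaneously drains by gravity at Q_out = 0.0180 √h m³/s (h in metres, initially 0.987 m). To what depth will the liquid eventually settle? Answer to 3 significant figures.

Unsteady balance on liquid volume: A dh/dt = Q_in − 0.0180 √h. At steady state dh/dt = 0:
Q_in = 0.0180 √h_ss ⇒ √h_ss = 0.0367/0.0180 = 2.0389.
h_ss = 2.0389² = 4.1571 m. (Since h₀ = 0.987 m < h_ss, the level will rise toward this value.)

4.16 m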